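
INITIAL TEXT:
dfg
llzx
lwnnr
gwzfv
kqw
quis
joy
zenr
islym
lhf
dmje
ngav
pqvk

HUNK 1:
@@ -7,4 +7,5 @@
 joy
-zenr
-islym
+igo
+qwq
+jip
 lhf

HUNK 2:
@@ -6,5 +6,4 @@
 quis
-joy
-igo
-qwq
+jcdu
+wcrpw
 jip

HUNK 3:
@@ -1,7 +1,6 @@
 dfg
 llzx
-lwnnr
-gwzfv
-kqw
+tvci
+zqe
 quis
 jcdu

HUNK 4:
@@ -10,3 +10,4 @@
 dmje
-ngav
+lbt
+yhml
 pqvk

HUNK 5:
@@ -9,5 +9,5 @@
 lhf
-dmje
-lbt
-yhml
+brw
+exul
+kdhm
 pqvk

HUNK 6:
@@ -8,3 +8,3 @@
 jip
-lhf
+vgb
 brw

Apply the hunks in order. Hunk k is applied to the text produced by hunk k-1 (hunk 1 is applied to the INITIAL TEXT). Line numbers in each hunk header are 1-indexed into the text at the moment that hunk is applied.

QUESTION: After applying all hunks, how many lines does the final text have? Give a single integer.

Hunk 1: at line 7 remove [zenr,islym] add [igo,qwq,jip] -> 14 lines: dfg llzx lwnnr gwzfv kqw quis joy igo qwq jip lhf dmje ngav pqvk
Hunk 2: at line 6 remove [joy,igo,qwq] add [jcdu,wcrpw] -> 13 lines: dfg llzx lwnnr gwzfv kqw quis jcdu wcrpw jip lhf dmje ngav pqvk
Hunk 3: at line 1 remove [lwnnr,gwzfv,kqw] add [tvci,zqe] -> 12 lines: dfg llzx tvci zqe quis jcdu wcrpw jip lhf dmje ngav pqvk
Hunk 4: at line 10 remove [ngav] add [lbt,yhml] -> 13 lines: dfg llzx tvci zqe quis jcdu wcrpw jip lhf dmje lbt yhml pqvk
Hunk 5: at line 9 remove [dmje,lbt,yhml] add [brw,exul,kdhm] -> 13 lines: dfg llzx tvci zqe quis jcdu wcrpw jip lhf brw exul kdhm pqvk
Hunk 6: at line 8 remove [lhf] add [vgb] -> 13 lines: dfg llzx tvci zqe quis jcdu wcrpw jip vgb brw exul kdhm pqvk
Final line count: 13

Answer: 13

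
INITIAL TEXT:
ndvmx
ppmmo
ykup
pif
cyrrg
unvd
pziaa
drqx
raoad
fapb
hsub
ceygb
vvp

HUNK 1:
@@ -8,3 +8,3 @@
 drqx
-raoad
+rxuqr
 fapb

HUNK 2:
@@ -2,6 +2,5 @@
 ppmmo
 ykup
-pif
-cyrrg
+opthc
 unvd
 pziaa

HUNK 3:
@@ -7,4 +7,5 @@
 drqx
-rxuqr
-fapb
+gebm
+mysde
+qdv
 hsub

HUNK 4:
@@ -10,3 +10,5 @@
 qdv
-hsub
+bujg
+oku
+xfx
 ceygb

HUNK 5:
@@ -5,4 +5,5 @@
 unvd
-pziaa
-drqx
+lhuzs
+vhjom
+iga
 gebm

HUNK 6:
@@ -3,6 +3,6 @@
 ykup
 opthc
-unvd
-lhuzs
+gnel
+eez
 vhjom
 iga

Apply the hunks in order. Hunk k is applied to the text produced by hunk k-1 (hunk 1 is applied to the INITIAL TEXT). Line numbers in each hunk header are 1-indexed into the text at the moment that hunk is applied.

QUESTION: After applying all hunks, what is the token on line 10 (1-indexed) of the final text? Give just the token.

Answer: mysde

Derivation:
Hunk 1: at line 8 remove [raoad] add [rxuqr] -> 13 lines: ndvmx ppmmo ykup pif cyrrg unvd pziaa drqx rxuqr fapb hsub ceygb vvp
Hunk 2: at line 2 remove [pif,cyrrg] add [opthc] -> 12 lines: ndvmx ppmmo ykup opthc unvd pziaa drqx rxuqr fapb hsub ceygb vvp
Hunk 3: at line 7 remove [rxuqr,fapb] add [gebm,mysde,qdv] -> 13 lines: ndvmx ppmmo ykup opthc unvd pziaa drqx gebm mysde qdv hsub ceygb vvp
Hunk 4: at line 10 remove [hsub] add [bujg,oku,xfx] -> 15 lines: ndvmx ppmmo ykup opthc unvd pziaa drqx gebm mysde qdv bujg oku xfx ceygb vvp
Hunk 5: at line 5 remove [pziaa,drqx] add [lhuzs,vhjom,iga] -> 16 lines: ndvmx ppmmo ykup opthc unvd lhuzs vhjom iga gebm mysde qdv bujg oku xfx ceygb vvp
Hunk 6: at line 3 remove [unvd,lhuzs] add [gnel,eez] -> 16 lines: ndvmx ppmmo ykup opthc gnel eez vhjom iga gebm mysde qdv bujg oku xfx ceygb vvp
Final line 10: mysde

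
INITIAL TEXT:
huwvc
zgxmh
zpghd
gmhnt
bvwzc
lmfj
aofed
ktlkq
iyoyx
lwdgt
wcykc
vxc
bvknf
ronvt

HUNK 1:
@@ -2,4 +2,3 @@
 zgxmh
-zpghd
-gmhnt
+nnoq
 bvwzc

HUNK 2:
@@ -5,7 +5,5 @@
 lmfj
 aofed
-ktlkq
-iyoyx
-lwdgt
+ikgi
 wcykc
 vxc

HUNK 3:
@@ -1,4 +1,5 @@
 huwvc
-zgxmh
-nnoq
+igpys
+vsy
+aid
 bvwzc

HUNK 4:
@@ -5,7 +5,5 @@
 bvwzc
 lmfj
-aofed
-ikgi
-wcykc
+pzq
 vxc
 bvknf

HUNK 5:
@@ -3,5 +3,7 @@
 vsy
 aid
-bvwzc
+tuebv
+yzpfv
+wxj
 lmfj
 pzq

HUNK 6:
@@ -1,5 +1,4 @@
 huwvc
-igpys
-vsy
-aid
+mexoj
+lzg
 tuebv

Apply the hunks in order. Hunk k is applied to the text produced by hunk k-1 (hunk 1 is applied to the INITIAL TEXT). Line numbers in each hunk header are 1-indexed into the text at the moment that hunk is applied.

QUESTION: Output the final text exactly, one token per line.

Answer: huwvc
mexoj
lzg
tuebv
yzpfv
wxj
lmfj
pzq
vxc
bvknf
ronvt

Derivation:
Hunk 1: at line 2 remove [zpghd,gmhnt] add [nnoq] -> 13 lines: huwvc zgxmh nnoq bvwzc lmfj aofed ktlkq iyoyx lwdgt wcykc vxc bvknf ronvt
Hunk 2: at line 5 remove [ktlkq,iyoyx,lwdgt] add [ikgi] -> 11 lines: huwvc zgxmh nnoq bvwzc lmfj aofed ikgi wcykc vxc bvknf ronvt
Hunk 3: at line 1 remove [zgxmh,nnoq] add [igpys,vsy,aid] -> 12 lines: huwvc igpys vsy aid bvwzc lmfj aofed ikgi wcykc vxc bvknf ronvt
Hunk 4: at line 5 remove [aofed,ikgi,wcykc] add [pzq] -> 10 lines: huwvc igpys vsy aid bvwzc lmfj pzq vxc bvknf ronvt
Hunk 5: at line 3 remove [bvwzc] add [tuebv,yzpfv,wxj] -> 12 lines: huwvc igpys vsy aid tuebv yzpfv wxj lmfj pzq vxc bvknf ronvt
Hunk 6: at line 1 remove [igpys,vsy,aid] add [mexoj,lzg] -> 11 lines: huwvc mexoj lzg tuebv yzpfv wxj lmfj pzq vxc bvknf ronvt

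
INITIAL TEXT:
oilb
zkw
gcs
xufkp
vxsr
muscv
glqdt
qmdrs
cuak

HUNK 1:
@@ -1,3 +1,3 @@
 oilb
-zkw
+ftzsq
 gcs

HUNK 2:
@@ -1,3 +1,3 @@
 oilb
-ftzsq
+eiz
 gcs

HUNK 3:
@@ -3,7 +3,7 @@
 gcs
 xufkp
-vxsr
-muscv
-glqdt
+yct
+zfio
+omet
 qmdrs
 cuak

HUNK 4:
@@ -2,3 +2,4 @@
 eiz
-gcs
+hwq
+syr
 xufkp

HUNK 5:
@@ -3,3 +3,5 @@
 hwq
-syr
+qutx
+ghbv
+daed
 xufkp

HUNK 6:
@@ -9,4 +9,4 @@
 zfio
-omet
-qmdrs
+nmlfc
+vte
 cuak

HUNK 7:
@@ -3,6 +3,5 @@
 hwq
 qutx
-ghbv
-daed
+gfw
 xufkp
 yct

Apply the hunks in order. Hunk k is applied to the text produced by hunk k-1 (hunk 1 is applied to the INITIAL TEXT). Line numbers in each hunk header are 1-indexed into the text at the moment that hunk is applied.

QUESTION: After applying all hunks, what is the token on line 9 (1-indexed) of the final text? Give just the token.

Answer: nmlfc

Derivation:
Hunk 1: at line 1 remove [zkw] add [ftzsq] -> 9 lines: oilb ftzsq gcs xufkp vxsr muscv glqdt qmdrs cuak
Hunk 2: at line 1 remove [ftzsq] add [eiz] -> 9 lines: oilb eiz gcs xufkp vxsr muscv glqdt qmdrs cuak
Hunk 3: at line 3 remove [vxsr,muscv,glqdt] add [yct,zfio,omet] -> 9 lines: oilb eiz gcs xufkp yct zfio omet qmdrs cuak
Hunk 4: at line 2 remove [gcs] add [hwq,syr] -> 10 lines: oilb eiz hwq syr xufkp yct zfio omet qmdrs cuak
Hunk 5: at line 3 remove [syr] add [qutx,ghbv,daed] -> 12 lines: oilb eiz hwq qutx ghbv daed xufkp yct zfio omet qmdrs cuak
Hunk 6: at line 9 remove [omet,qmdrs] add [nmlfc,vte] -> 12 lines: oilb eiz hwq qutx ghbv daed xufkp yct zfio nmlfc vte cuak
Hunk 7: at line 3 remove [ghbv,daed] add [gfw] -> 11 lines: oilb eiz hwq qutx gfw xufkp yct zfio nmlfc vte cuak
Final line 9: nmlfc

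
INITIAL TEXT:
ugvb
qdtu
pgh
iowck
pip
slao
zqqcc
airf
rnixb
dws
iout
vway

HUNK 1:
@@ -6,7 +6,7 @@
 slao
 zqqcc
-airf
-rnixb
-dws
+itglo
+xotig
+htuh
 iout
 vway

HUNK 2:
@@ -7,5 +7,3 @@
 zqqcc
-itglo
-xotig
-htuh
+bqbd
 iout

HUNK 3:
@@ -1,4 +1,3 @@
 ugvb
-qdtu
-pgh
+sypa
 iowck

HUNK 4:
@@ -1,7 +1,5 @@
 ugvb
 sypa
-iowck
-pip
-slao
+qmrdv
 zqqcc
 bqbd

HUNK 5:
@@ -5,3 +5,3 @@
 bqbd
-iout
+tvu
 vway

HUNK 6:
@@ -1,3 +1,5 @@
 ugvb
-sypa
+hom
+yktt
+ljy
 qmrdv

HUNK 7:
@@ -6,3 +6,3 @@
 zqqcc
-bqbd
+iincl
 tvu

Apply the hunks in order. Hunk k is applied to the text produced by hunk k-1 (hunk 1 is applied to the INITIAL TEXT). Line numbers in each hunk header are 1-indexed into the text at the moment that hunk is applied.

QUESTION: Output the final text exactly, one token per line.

Hunk 1: at line 6 remove [airf,rnixb,dws] add [itglo,xotig,htuh] -> 12 lines: ugvb qdtu pgh iowck pip slao zqqcc itglo xotig htuh iout vway
Hunk 2: at line 7 remove [itglo,xotig,htuh] add [bqbd] -> 10 lines: ugvb qdtu pgh iowck pip slao zqqcc bqbd iout vway
Hunk 3: at line 1 remove [qdtu,pgh] add [sypa] -> 9 lines: ugvb sypa iowck pip slao zqqcc bqbd iout vway
Hunk 4: at line 1 remove [iowck,pip,slao] add [qmrdv] -> 7 lines: ugvb sypa qmrdv zqqcc bqbd iout vway
Hunk 5: at line 5 remove [iout] add [tvu] -> 7 lines: ugvb sypa qmrdv zqqcc bqbd tvu vway
Hunk 6: at line 1 remove [sypa] add [hom,yktt,ljy] -> 9 lines: ugvb hom yktt ljy qmrdv zqqcc bqbd tvu vway
Hunk 7: at line 6 remove [bqbd] add [iincl] -> 9 lines: ugvb hom yktt ljy qmrdv zqqcc iincl tvu vway

Answer: ugvb
hom
yktt
ljy
qmrdv
zqqcc
iincl
tvu
vway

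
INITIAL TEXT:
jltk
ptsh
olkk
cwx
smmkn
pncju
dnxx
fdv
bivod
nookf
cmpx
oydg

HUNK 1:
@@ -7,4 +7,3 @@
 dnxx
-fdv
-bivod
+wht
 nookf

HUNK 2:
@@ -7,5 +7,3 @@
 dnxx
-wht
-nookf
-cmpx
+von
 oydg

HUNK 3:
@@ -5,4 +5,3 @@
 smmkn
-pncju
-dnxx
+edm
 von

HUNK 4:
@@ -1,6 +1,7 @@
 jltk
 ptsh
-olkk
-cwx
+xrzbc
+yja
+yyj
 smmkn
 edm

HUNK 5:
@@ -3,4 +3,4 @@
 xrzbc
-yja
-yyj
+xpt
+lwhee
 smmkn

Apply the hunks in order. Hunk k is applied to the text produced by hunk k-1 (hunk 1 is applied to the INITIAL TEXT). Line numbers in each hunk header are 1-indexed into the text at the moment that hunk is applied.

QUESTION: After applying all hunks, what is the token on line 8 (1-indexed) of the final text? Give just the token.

Hunk 1: at line 7 remove [fdv,bivod] add [wht] -> 11 lines: jltk ptsh olkk cwx smmkn pncju dnxx wht nookf cmpx oydg
Hunk 2: at line 7 remove [wht,nookf,cmpx] add [von] -> 9 lines: jltk ptsh olkk cwx smmkn pncju dnxx von oydg
Hunk 3: at line 5 remove [pncju,dnxx] add [edm] -> 8 lines: jltk ptsh olkk cwx smmkn edm von oydg
Hunk 4: at line 1 remove [olkk,cwx] add [xrzbc,yja,yyj] -> 9 lines: jltk ptsh xrzbc yja yyj smmkn edm von oydg
Hunk 5: at line 3 remove [yja,yyj] add [xpt,lwhee] -> 9 lines: jltk ptsh xrzbc xpt lwhee smmkn edm von oydg
Final line 8: von

Answer: von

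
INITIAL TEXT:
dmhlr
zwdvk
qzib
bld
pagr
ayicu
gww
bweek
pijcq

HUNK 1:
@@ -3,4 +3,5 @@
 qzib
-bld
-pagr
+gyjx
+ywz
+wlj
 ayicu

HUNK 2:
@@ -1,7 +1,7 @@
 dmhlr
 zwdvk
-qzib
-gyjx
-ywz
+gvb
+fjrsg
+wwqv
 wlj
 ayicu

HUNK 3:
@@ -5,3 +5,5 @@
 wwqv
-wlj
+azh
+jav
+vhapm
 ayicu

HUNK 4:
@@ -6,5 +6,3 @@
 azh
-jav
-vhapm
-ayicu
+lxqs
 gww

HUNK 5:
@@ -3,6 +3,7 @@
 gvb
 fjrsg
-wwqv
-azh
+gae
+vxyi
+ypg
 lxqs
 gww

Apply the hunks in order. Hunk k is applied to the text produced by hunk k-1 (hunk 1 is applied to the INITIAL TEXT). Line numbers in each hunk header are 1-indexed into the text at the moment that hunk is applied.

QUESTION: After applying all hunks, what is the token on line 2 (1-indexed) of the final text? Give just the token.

Answer: zwdvk

Derivation:
Hunk 1: at line 3 remove [bld,pagr] add [gyjx,ywz,wlj] -> 10 lines: dmhlr zwdvk qzib gyjx ywz wlj ayicu gww bweek pijcq
Hunk 2: at line 1 remove [qzib,gyjx,ywz] add [gvb,fjrsg,wwqv] -> 10 lines: dmhlr zwdvk gvb fjrsg wwqv wlj ayicu gww bweek pijcq
Hunk 3: at line 5 remove [wlj] add [azh,jav,vhapm] -> 12 lines: dmhlr zwdvk gvb fjrsg wwqv azh jav vhapm ayicu gww bweek pijcq
Hunk 4: at line 6 remove [jav,vhapm,ayicu] add [lxqs] -> 10 lines: dmhlr zwdvk gvb fjrsg wwqv azh lxqs gww bweek pijcq
Hunk 5: at line 3 remove [wwqv,azh] add [gae,vxyi,ypg] -> 11 lines: dmhlr zwdvk gvb fjrsg gae vxyi ypg lxqs gww bweek pijcq
Final line 2: zwdvk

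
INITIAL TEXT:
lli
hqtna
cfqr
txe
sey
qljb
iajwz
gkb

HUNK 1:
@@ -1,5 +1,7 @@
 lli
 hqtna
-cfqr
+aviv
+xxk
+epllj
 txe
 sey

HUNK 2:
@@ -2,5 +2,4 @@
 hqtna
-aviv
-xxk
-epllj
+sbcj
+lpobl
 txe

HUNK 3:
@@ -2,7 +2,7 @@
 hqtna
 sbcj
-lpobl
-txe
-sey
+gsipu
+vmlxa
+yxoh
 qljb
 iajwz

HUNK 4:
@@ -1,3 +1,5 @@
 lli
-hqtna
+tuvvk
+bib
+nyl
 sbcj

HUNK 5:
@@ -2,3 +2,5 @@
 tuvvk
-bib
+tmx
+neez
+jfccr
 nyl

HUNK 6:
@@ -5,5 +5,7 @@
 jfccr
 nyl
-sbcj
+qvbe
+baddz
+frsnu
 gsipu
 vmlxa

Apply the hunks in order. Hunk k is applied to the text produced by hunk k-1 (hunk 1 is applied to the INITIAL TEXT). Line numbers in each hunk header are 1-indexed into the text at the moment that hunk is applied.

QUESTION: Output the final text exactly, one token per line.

Answer: lli
tuvvk
tmx
neez
jfccr
nyl
qvbe
baddz
frsnu
gsipu
vmlxa
yxoh
qljb
iajwz
gkb

Derivation:
Hunk 1: at line 1 remove [cfqr] add [aviv,xxk,epllj] -> 10 lines: lli hqtna aviv xxk epllj txe sey qljb iajwz gkb
Hunk 2: at line 2 remove [aviv,xxk,epllj] add [sbcj,lpobl] -> 9 lines: lli hqtna sbcj lpobl txe sey qljb iajwz gkb
Hunk 3: at line 2 remove [lpobl,txe,sey] add [gsipu,vmlxa,yxoh] -> 9 lines: lli hqtna sbcj gsipu vmlxa yxoh qljb iajwz gkb
Hunk 4: at line 1 remove [hqtna] add [tuvvk,bib,nyl] -> 11 lines: lli tuvvk bib nyl sbcj gsipu vmlxa yxoh qljb iajwz gkb
Hunk 5: at line 2 remove [bib] add [tmx,neez,jfccr] -> 13 lines: lli tuvvk tmx neez jfccr nyl sbcj gsipu vmlxa yxoh qljb iajwz gkb
Hunk 6: at line 5 remove [sbcj] add [qvbe,baddz,frsnu] -> 15 lines: lli tuvvk tmx neez jfccr nyl qvbe baddz frsnu gsipu vmlxa yxoh qljb iajwz gkb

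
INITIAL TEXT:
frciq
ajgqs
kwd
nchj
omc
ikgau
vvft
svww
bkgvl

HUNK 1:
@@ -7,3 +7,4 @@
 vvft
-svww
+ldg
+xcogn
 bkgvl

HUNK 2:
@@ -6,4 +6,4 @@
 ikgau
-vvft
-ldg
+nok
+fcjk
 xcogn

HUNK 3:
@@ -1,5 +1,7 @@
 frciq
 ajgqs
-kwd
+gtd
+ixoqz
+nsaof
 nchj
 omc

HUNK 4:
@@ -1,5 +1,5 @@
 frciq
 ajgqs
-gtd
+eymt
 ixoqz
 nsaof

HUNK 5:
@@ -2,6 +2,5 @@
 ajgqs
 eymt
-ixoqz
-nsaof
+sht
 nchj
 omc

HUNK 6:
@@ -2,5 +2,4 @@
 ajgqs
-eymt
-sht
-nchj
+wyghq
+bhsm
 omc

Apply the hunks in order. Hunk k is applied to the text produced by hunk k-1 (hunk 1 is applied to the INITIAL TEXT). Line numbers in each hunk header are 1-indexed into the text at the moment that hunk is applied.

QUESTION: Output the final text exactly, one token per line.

Answer: frciq
ajgqs
wyghq
bhsm
omc
ikgau
nok
fcjk
xcogn
bkgvl

Derivation:
Hunk 1: at line 7 remove [svww] add [ldg,xcogn] -> 10 lines: frciq ajgqs kwd nchj omc ikgau vvft ldg xcogn bkgvl
Hunk 2: at line 6 remove [vvft,ldg] add [nok,fcjk] -> 10 lines: frciq ajgqs kwd nchj omc ikgau nok fcjk xcogn bkgvl
Hunk 3: at line 1 remove [kwd] add [gtd,ixoqz,nsaof] -> 12 lines: frciq ajgqs gtd ixoqz nsaof nchj omc ikgau nok fcjk xcogn bkgvl
Hunk 4: at line 1 remove [gtd] add [eymt] -> 12 lines: frciq ajgqs eymt ixoqz nsaof nchj omc ikgau nok fcjk xcogn bkgvl
Hunk 5: at line 2 remove [ixoqz,nsaof] add [sht] -> 11 lines: frciq ajgqs eymt sht nchj omc ikgau nok fcjk xcogn bkgvl
Hunk 6: at line 2 remove [eymt,sht,nchj] add [wyghq,bhsm] -> 10 lines: frciq ajgqs wyghq bhsm omc ikgau nok fcjk xcogn bkgvl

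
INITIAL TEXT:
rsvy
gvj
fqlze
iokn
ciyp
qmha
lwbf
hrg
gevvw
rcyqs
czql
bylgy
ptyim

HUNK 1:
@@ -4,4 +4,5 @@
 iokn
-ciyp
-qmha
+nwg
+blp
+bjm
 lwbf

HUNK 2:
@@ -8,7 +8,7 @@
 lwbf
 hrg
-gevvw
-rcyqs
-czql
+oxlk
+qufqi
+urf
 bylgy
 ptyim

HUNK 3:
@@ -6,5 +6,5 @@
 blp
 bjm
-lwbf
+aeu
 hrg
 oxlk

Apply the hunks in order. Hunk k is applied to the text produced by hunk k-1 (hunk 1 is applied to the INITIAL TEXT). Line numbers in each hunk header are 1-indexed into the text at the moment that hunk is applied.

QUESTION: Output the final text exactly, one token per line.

Hunk 1: at line 4 remove [ciyp,qmha] add [nwg,blp,bjm] -> 14 lines: rsvy gvj fqlze iokn nwg blp bjm lwbf hrg gevvw rcyqs czql bylgy ptyim
Hunk 2: at line 8 remove [gevvw,rcyqs,czql] add [oxlk,qufqi,urf] -> 14 lines: rsvy gvj fqlze iokn nwg blp bjm lwbf hrg oxlk qufqi urf bylgy ptyim
Hunk 3: at line 6 remove [lwbf] add [aeu] -> 14 lines: rsvy gvj fqlze iokn nwg blp bjm aeu hrg oxlk qufqi urf bylgy ptyim

Answer: rsvy
gvj
fqlze
iokn
nwg
blp
bjm
aeu
hrg
oxlk
qufqi
urf
bylgy
ptyim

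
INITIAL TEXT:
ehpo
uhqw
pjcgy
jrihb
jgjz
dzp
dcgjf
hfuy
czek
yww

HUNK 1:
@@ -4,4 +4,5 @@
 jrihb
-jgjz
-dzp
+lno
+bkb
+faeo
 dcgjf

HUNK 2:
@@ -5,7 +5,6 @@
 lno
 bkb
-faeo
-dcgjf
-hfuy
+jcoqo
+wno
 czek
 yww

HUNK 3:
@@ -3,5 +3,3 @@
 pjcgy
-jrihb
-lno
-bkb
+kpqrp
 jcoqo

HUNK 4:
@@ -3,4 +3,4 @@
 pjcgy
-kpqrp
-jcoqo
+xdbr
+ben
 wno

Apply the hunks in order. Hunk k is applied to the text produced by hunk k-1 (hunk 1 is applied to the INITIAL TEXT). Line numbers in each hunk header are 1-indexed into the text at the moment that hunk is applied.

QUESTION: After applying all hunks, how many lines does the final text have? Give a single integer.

Hunk 1: at line 4 remove [jgjz,dzp] add [lno,bkb,faeo] -> 11 lines: ehpo uhqw pjcgy jrihb lno bkb faeo dcgjf hfuy czek yww
Hunk 2: at line 5 remove [faeo,dcgjf,hfuy] add [jcoqo,wno] -> 10 lines: ehpo uhqw pjcgy jrihb lno bkb jcoqo wno czek yww
Hunk 3: at line 3 remove [jrihb,lno,bkb] add [kpqrp] -> 8 lines: ehpo uhqw pjcgy kpqrp jcoqo wno czek yww
Hunk 4: at line 3 remove [kpqrp,jcoqo] add [xdbr,ben] -> 8 lines: ehpo uhqw pjcgy xdbr ben wno czek yww
Final line count: 8

Answer: 8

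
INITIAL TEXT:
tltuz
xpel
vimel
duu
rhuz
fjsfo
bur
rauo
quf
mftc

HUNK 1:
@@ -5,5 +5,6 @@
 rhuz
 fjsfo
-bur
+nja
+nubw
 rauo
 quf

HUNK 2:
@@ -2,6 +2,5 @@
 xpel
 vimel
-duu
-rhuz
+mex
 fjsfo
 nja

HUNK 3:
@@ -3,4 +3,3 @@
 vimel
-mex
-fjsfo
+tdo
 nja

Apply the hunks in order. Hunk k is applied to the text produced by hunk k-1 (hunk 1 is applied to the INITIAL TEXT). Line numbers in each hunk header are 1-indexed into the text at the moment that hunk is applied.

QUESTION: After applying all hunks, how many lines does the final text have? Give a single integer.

Answer: 9

Derivation:
Hunk 1: at line 5 remove [bur] add [nja,nubw] -> 11 lines: tltuz xpel vimel duu rhuz fjsfo nja nubw rauo quf mftc
Hunk 2: at line 2 remove [duu,rhuz] add [mex] -> 10 lines: tltuz xpel vimel mex fjsfo nja nubw rauo quf mftc
Hunk 3: at line 3 remove [mex,fjsfo] add [tdo] -> 9 lines: tltuz xpel vimel tdo nja nubw rauo quf mftc
Final line count: 9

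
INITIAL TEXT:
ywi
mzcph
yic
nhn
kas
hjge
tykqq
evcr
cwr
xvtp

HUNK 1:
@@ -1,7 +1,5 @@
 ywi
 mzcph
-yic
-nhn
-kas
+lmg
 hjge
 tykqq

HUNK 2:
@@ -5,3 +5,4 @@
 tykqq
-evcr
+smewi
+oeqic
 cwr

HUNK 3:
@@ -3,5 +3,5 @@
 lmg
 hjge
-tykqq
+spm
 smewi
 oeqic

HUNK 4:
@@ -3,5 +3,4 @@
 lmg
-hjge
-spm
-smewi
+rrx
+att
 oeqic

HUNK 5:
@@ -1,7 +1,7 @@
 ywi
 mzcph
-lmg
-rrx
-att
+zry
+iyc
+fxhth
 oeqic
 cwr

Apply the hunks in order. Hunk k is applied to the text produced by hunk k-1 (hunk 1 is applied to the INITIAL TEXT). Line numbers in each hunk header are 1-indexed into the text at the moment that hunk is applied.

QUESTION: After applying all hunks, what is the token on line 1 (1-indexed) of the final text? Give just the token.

Answer: ywi

Derivation:
Hunk 1: at line 1 remove [yic,nhn,kas] add [lmg] -> 8 lines: ywi mzcph lmg hjge tykqq evcr cwr xvtp
Hunk 2: at line 5 remove [evcr] add [smewi,oeqic] -> 9 lines: ywi mzcph lmg hjge tykqq smewi oeqic cwr xvtp
Hunk 3: at line 3 remove [tykqq] add [spm] -> 9 lines: ywi mzcph lmg hjge spm smewi oeqic cwr xvtp
Hunk 4: at line 3 remove [hjge,spm,smewi] add [rrx,att] -> 8 lines: ywi mzcph lmg rrx att oeqic cwr xvtp
Hunk 5: at line 1 remove [lmg,rrx,att] add [zry,iyc,fxhth] -> 8 lines: ywi mzcph zry iyc fxhth oeqic cwr xvtp
Final line 1: ywi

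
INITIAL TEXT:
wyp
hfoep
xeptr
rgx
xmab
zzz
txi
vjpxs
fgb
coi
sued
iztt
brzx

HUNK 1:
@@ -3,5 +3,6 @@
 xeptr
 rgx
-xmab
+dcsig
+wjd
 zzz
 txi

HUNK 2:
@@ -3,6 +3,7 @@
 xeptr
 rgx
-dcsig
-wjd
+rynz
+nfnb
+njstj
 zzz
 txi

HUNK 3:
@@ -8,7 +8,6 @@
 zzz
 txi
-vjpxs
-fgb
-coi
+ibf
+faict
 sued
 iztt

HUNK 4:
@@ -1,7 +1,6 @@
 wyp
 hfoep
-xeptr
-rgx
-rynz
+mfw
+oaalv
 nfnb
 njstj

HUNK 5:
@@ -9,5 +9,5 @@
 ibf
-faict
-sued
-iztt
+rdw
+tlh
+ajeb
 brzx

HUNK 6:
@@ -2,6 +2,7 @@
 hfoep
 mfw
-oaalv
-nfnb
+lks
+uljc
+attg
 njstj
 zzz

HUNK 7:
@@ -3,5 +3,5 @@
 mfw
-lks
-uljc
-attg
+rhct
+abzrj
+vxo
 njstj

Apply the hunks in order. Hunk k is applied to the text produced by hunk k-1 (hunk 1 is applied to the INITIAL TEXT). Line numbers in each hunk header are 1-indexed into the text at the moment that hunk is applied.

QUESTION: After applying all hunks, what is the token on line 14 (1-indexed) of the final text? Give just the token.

Hunk 1: at line 3 remove [xmab] add [dcsig,wjd] -> 14 lines: wyp hfoep xeptr rgx dcsig wjd zzz txi vjpxs fgb coi sued iztt brzx
Hunk 2: at line 3 remove [dcsig,wjd] add [rynz,nfnb,njstj] -> 15 lines: wyp hfoep xeptr rgx rynz nfnb njstj zzz txi vjpxs fgb coi sued iztt brzx
Hunk 3: at line 8 remove [vjpxs,fgb,coi] add [ibf,faict] -> 14 lines: wyp hfoep xeptr rgx rynz nfnb njstj zzz txi ibf faict sued iztt brzx
Hunk 4: at line 1 remove [xeptr,rgx,rynz] add [mfw,oaalv] -> 13 lines: wyp hfoep mfw oaalv nfnb njstj zzz txi ibf faict sued iztt brzx
Hunk 5: at line 9 remove [faict,sued,iztt] add [rdw,tlh,ajeb] -> 13 lines: wyp hfoep mfw oaalv nfnb njstj zzz txi ibf rdw tlh ajeb brzx
Hunk 6: at line 2 remove [oaalv,nfnb] add [lks,uljc,attg] -> 14 lines: wyp hfoep mfw lks uljc attg njstj zzz txi ibf rdw tlh ajeb brzx
Hunk 7: at line 3 remove [lks,uljc,attg] add [rhct,abzrj,vxo] -> 14 lines: wyp hfoep mfw rhct abzrj vxo njstj zzz txi ibf rdw tlh ajeb brzx
Final line 14: brzx

Answer: brzx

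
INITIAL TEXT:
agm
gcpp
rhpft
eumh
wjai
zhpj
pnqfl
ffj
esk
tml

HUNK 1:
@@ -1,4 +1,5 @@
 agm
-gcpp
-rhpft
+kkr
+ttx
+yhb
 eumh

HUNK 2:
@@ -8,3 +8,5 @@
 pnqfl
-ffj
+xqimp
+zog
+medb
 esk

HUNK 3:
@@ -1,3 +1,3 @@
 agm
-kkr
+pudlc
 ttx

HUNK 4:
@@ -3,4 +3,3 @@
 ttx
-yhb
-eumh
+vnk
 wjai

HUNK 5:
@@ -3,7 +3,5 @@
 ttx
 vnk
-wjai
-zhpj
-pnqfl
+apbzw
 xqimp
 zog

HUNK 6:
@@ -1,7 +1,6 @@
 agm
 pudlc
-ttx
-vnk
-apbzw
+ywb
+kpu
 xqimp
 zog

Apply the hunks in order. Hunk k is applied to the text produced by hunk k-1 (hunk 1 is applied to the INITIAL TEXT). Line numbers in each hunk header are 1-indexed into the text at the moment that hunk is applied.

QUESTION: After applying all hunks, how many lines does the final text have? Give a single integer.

Answer: 9

Derivation:
Hunk 1: at line 1 remove [gcpp,rhpft] add [kkr,ttx,yhb] -> 11 lines: agm kkr ttx yhb eumh wjai zhpj pnqfl ffj esk tml
Hunk 2: at line 8 remove [ffj] add [xqimp,zog,medb] -> 13 lines: agm kkr ttx yhb eumh wjai zhpj pnqfl xqimp zog medb esk tml
Hunk 3: at line 1 remove [kkr] add [pudlc] -> 13 lines: agm pudlc ttx yhb eumh wjai zhpj pnqfl xqimp zog medb esk tml
Hunk 4: at line 3 remove [yhb,eumh] add [vnk] -> 12 lines: agm pudlc ttx vnk wjai zhpj pnqfl xqimp zog medb esk tml
Hunk 5: at line 3 remove [wjai,zhpj,pnqfl] add [apbzw] -> 10 lines: agm pudlc ttx vnk apbzw xqimp zog medb esk tml
Hunk 6: at line 1 remove [ttx,vnk,apbzw] add [ywb,kpu] -> 9 lines: agm pudlc ywb kpu xqimp zog medb esk tml
Final line count: 9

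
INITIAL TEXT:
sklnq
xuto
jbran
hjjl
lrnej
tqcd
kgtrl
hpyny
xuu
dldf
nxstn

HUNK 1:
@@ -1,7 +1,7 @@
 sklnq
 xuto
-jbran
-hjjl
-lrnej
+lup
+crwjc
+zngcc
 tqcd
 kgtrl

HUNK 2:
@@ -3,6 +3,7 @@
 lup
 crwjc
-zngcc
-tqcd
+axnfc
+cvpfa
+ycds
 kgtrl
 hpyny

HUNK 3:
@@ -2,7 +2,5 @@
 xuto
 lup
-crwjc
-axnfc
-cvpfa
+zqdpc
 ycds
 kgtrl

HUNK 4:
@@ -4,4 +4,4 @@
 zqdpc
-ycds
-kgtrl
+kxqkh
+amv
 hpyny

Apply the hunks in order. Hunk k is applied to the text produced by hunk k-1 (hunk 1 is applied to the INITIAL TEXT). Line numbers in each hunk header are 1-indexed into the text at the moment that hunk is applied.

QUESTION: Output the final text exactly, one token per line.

Hunk 1: at line 1 remove [jbran,hjjl,lrnej] add [lup,crwjc,zngcc] -> 11 lines: sklnq xuto lup crwjc zngcc tqcd kgtrl hpyny xuu dldf nxstn
Hunk 2: at line 3 remove [zngcc,tqcd] add [axnfc,cvpfa,ycds] -> 12 lines: sklnq xuto lup crwjc axnfc cvpfa ycds kgtrl hpyny xuu dldf nxstn
Hunk 3: at line 2 remove [crwjc,axnfc,cvpfa] add [zqdpc] -> 10 lines: sklnq xuto lup zqdpc ycds kgtrl hpyny xuu dldf nxstn
Hunk 4: at line 4 remove [ycds,kgtrl] add [kxqkh,amv] -> 10 lines: sklnq xuto lup zqdpc kxqkh amv hpyny xuu dldf nxstn

Answer: sklnq
xuto
lup
zqdpc
kxqkh
amv
hpyny
xuu
dldf
nxstn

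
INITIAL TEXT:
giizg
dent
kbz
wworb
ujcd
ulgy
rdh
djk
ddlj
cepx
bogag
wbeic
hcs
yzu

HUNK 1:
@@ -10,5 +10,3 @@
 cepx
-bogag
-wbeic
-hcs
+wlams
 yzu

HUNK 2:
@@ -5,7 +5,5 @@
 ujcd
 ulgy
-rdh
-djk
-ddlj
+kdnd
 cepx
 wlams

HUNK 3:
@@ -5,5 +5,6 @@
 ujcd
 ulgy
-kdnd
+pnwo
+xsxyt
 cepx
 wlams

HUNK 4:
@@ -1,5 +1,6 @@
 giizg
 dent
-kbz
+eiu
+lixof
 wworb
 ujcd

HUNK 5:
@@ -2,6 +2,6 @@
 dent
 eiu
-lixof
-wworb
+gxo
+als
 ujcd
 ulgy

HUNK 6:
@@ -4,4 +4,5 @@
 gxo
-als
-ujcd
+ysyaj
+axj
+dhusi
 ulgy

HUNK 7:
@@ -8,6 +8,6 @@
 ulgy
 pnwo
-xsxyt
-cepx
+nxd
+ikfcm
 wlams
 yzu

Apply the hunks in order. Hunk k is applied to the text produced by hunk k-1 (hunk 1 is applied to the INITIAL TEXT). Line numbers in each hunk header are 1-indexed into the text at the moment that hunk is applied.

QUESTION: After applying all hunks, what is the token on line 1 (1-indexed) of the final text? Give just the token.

Hunk 1: at line 10 remove [bogag,wbeic,hcs] add [wlams] -> 12 lines: giizg dent kbz wworb ujcd ulgy rdh djk ddlj cepx wlams yzu
Hunk 2: at line 5 remove [rdh,djk,ddlj] add [kdnd] -> 10 lines: giizg dent kbz wworb ujcd ulgy kdnd cepx wlams yzu
Hunk 3: at line 5 remove [kdnd] add [pnwo,xsxyt] -> 11 lines: giizg dent kbz wworb ujcd ulgy pnwo xsxyt cepx wlams yzu
Hunk 4: at line 1 remove [kbz] add [eiu,lixof] -> 12 lines: giizg dent eiu lixof wworb ujcd ulgy pnwo xsxyt cepx wlams yzu
Hunk 5: at line 2 remove [lixof,wworb] add [gxo,als] -> 12 lines: giizg dent eiu gxo als ujcd ulgy pnwo xsxyt cepx wlams yzu
Hunk 6: at line 4 remove [als,ujcd] add [ysyaj,axj,dhusi] -> 13 lines: giizg dent eiu gxo ysyaj axj dhusi ulgy pnwo xsxyt cepx wlams yzu
Hunk 7: at line 8 remove [xsxyt,cepx] add [nxd,ikfcm] -> 13 lines: giizg dent eiu gxo ysyaj axj dhusi ulgy pnwo nxd ikfcm wlams yzu
Final line 1: giizg

Answer: giizg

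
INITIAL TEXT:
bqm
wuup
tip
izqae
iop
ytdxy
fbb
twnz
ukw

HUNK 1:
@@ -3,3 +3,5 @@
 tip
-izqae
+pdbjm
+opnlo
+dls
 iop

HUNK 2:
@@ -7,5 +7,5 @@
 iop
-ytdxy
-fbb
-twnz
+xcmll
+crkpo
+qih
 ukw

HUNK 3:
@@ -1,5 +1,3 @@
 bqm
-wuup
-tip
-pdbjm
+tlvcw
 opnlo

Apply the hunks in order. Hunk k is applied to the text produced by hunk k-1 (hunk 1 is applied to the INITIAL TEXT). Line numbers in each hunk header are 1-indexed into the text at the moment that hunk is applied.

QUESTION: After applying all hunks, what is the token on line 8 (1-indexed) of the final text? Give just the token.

Answer: qih

Derivation:
Hunk 1: at line 3 remove [izqae] add [pdbjm,opnlo,dls] -> 11 lines: bqm wuup tip pdbjm opnlo dls iop ytdxy fbb twnz ukw
Hunk 2: at line 7 remove [ytdxy,fbb,twnz] add [xcmll,crkpo,qih] -> 11 lines: bqm wuup tip pdbjm opnlo dls iop xcmll crkpo qih ukw
Hunk 3: at line 1 remove [wuup,tip,pdbjm] add [tlvcw] -> 9 lines: bqm tlvcw opnlo dls iop xcmll crkpo qih ukw
Final line 8: qih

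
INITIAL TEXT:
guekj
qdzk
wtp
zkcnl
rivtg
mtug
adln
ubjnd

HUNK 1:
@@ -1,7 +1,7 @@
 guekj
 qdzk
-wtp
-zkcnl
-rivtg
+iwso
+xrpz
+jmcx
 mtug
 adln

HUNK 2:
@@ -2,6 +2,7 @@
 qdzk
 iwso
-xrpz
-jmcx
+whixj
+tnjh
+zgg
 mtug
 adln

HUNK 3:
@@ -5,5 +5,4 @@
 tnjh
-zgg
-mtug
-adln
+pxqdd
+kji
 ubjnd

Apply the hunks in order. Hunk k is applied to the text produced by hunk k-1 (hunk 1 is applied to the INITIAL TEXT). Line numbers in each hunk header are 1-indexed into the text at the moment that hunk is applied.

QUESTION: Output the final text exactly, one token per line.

Hunk 1: at line 1 remove [wtp,zkcnl,rivtg] add [iwso,xrpz,jmcx] -> 8 lines: guekj qdzk iwso xrpz jmcx mtug adln ubjnd
Hunk 2: at line 2 remove [xrpz,jmcx] add [whixj,tnjh,zgg] -> 9 lines: guekj qdzk iwso whixj tnjh zgg mtug adln ubjnd
Hunk 3: at line 5 remove [zgg,mtug,adln] add [pxqdd,kji] -> 8 lines: guekj qdzk iwso whixj tnjh pxqdd kji ubjnd

Answer: guekj
qdzk
iwso
whixj
tnjh
pxqdd
kji
ubjnd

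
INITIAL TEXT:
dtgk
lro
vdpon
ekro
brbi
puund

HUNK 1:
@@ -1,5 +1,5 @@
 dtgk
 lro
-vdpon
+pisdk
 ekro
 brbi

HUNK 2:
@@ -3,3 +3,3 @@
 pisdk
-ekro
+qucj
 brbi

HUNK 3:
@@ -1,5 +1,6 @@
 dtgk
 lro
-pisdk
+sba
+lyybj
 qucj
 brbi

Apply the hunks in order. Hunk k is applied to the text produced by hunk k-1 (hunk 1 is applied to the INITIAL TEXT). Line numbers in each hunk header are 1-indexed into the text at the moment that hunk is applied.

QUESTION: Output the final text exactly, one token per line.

Hunk 1: at line 1 remove [vdpon] add [pisdk] -> 6 lines: dtgk lro pisdk ekro brbi puund
Hunk 2: at line 3 remove [ekro] add [qucj] -> 6 lines: dtgk lro pisdk qucj brbi puund
Hunk 3: at line 1 remove [pisdk] add [sba,lyybj] -> 7 lines: dtgk lro sba lyybj qucj brbi puund

Answer: dtgk
lro
sba
lyybj
qucj
brbi
puund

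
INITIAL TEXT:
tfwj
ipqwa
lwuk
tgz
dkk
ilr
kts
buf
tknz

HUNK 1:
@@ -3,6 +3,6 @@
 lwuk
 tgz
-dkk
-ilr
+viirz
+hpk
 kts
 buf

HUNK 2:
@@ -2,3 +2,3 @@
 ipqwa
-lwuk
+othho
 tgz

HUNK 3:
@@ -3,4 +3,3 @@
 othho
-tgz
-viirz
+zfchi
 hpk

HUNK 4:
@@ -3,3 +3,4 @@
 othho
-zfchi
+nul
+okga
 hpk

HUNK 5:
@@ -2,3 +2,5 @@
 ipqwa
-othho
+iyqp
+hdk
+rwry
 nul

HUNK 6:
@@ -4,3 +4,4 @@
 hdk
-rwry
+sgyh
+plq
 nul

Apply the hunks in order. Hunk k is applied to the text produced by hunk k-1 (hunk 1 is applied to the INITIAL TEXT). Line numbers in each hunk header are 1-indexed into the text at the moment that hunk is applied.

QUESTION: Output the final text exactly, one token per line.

Hunk 1: at line 3 remove [dkk,ilr] add [viirz,hpk] -> 9 lines: tfwj ipqwa lwuk tgz viirz hpk kts buf tknz
Hunk 2: at line 2 remove [lwuk] add [othho] -> 9 lines: tfwj ipqwa othho tgz viirz hpk kts buf tknz
Hunk 3: at line 3 remove [tgz,viirz] add [zfchi] -> 8 lines: tfwj ipqwa othho zfchi hpk kts buf tknz
Hunk 4: at line 3 remove [zfchi] add [nul,okga] -> 9 lines: tfwj ipqwa othho nul okga hpk kts buf tknz
Hunk 5: at line 2 remove [othho] add [iyqp,hdk,rwry] -> 11 lines: tfwj ipqwa iyqp hdk rwry nul okga hpk kts buf tknz
Hunk 6: at line 4 remove [rwry] add [sgyh,plq] -> 12 lines: tfwj ipqwa iyqp hdk sgyh plq nul okga hpk kts buf tknz

Answer: tfwj
ipqwa
iyqp
hdk
sgyh
plq
nul
okga
hpk
kts
buf
tknz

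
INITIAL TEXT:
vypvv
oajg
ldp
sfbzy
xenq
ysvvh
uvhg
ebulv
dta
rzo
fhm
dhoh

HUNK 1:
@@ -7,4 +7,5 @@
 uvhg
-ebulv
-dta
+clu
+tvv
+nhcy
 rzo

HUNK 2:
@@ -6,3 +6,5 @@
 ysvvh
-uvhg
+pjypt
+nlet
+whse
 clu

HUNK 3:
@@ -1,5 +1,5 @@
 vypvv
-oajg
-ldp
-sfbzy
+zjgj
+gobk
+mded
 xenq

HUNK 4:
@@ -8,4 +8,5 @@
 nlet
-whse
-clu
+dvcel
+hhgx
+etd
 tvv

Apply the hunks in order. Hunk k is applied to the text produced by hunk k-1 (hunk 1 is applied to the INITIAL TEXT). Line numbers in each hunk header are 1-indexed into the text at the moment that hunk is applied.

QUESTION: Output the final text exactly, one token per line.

Hunk 1: at line 7 remove [ebulv,dta] add [clu,tvv,nhcy] -> 13 lines: vypvv oajg ldp sfbzy xenq ysvvh uvhg clu tvv nhcy rzo fhm dhoh
Hunk 2: at line 6 remove [uvhg] add [pjypt,nlet,whse] -> 15 lines: vypvv oajg ldp sfbzy xenq ysvvh pjypt nlet whse clu tvv nhcy rzo fhm dhoh
Hunk 3: at line 1 remove [oajg,ldp,sfbzy] add [zjgj,gobk,mded] -> 15 lines: vypvv zjgj gobk mded xenq ysvvh pjypt nlet whse clu tvv nhcy rzo fhm dhoh
Hunk 4: at line 8 remove [whse,clu] add [dvcel,hhgx,etd] -> 16 lines: vypvv zjgj gobk mded xenq ysvvh pjypt nlet dvcel hhgx etd tvv nhcy rzo fhm dhoh

Answer: vypvv
zjgj
gobk
mded
xenq
ysvvh
pjypt
nlet
dvcel
hhgx
etd
tvv
nhcy
rzo
fhm
dhoh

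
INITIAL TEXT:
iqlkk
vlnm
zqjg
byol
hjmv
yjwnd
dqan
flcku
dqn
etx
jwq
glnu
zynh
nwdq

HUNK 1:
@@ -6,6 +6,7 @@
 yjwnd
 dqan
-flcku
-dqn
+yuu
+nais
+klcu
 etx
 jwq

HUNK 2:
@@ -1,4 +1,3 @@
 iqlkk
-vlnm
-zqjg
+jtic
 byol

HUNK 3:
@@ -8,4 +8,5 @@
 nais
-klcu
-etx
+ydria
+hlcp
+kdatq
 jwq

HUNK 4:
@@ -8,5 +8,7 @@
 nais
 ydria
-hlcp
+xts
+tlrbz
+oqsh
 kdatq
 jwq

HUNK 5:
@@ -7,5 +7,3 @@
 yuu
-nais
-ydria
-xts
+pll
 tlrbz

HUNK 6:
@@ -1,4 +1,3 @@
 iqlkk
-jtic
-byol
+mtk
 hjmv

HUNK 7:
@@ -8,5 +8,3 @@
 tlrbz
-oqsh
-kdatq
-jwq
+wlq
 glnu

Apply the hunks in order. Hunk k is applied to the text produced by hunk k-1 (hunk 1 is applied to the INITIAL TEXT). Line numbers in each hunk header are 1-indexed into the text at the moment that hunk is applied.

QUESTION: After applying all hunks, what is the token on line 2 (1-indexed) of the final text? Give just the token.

Answer: mtk

Derivation:
Hunk 1: at line 6 remove [flcku,dqn] add [yuu,nais,klcu] -> 15 lines: iqlkk vlnm zqjg byol hjmv yjwnd dqan yuu nais klcu etx jwq glnu zynh nwdq
Hunk 2: at line 1 remove [vlnm,zqjg] add [jtic] -> 14 lines: iqlkk jtic byol hjmv yjwnd dqan yuu nais klcu etx jwq glnu zynh nwdq
Hunk 3: at line 8 remove [klcu,etx] add [ydria,hlcp,kdatq] -> 15 lines: iqlkk jtic byol hjmv yjwnd dqan yuu nais ydria hlcp kdatq jwq glnu zynh nwdq
Hunk 4: at line 8 remove [hlcp] add [xts,tlrbz,oqsh] -> 17 lines: iqlkk jtic byol hjmv yjwnd dqan yuu nais ydria xts tlrbz oqsh kdatq jwq glnu zynh nwdq
Hunk 5: at line 7 remove [nais,ydria,xts] add [pll] -> 15 lines: iqlkk jtic byol hjmv yjwnd dqan yuu pll tlrbz oqsh kdatq jwq glnu zynh nwdq
Hunk 6: at line 1 remove [jtic,byol] add [mtk] -> 14 lines: iqlkk mtk hjmv yjwnd dqan yuu pll tlrbz oqsh kdatq jwq glnu zynh nwdq
Hunk 7: at line 8 remove [oqsh,kdatq,jwq] add [wlq] -> 12 lines: iqlkk mtk hjmv yjwnd dqan yuu pll tlrbz wlq glnu zynh nwdq
Final line 2: mtk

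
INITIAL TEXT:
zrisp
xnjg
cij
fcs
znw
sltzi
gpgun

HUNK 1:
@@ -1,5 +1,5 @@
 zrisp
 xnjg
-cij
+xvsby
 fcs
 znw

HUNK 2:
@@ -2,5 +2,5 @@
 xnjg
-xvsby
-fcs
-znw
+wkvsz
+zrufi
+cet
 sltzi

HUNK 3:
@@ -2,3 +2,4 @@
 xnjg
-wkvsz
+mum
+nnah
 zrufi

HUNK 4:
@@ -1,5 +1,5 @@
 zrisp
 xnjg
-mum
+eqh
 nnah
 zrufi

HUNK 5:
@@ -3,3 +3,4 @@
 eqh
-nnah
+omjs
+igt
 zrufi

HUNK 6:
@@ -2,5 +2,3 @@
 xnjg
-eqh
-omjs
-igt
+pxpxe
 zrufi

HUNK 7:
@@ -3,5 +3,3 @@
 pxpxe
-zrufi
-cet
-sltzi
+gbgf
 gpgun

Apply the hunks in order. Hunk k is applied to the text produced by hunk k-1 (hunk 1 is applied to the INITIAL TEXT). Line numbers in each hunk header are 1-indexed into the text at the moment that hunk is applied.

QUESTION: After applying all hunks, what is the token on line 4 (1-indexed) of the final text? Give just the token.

Answer: gbgf

Derivation:
Hunk 1: at line 1 remove [cij] add [xvsby] -> 7 lines: zrisp xnjg xvsby fcs znw sltzi gpgun
Hunk 2: at line 2 remove [xvsby,fcs,znw] add [wkvsz,zrufi,cet] -> 7 lines: zrisp xnjg wkvsz zrufi cet sltzi gpgun
Hunk 3: at line 2 remove [wkvsz] add [mum,nnah] -> 8 lines: zrisp xnjg mum nnah zrufi cet sltzi gpgun
Hunk 4: at line 1 remove [mum] add [eqh] -> 8 lines: zrisp xnjg eqh nnah zrufi cet sltzi gpgun
Hunk 5: at line 3 remove [nnah] add [omjs,igt] -> 9 lines: zrisp xnjg eqh omjs igt zrufi cet sltzi gpgun
Hunk 6: at line 2 remove [eqh,omjs,igt] add [pxpxe] -> 7 lines: zrisp xnjg pxpxe zrufi cet sltzi gpgun
Hunk 7: at line 3 remove [zrufi,cet,sltzi] add [gbgf] -> 5 lines: zrisp xnjg pxpxe gbgf gpgun
Final line 4: gbgf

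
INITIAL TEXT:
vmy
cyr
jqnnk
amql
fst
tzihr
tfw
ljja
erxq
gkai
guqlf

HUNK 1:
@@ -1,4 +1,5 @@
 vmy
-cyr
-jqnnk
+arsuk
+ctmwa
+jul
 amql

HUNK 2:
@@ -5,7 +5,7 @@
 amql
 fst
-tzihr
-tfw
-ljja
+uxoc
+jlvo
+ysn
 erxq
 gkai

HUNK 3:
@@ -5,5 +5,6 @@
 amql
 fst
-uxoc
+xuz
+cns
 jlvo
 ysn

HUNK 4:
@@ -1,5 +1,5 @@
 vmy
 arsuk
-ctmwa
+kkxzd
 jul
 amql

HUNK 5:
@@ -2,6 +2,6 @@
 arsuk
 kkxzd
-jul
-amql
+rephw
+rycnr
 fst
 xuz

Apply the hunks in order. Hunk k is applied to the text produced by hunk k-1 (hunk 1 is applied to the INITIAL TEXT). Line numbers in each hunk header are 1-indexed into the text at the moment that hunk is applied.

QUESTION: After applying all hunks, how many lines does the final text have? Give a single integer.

Hunk 1: at line 1 remove [cyr,jqnnk] add [arsuk,ctmwa,jul] -> 12 lines: vmy arsuk ctmwa jul amql fst tzihr tfw ljja erxq gkai guqlf
Hunk 2: at line 5 remove [tzihr,tfw,ljja] add [uxoc,jlvo,ysn] -> 12 lines: vmy arsuk ctmwa jul amql fst uxoc jlvo ysn erxq gkai guqlf
Hunk 3: at line 5 remove [uxoc] add [xuz,cns] -> 13 lines: vmy arsuk ctmwa jul amql fst xuz cns jlvo ysn erxq gkai guqlf
Hunk 4: at line 1 remove [ctmwa] add [kkxzd] -> 13 lines: vmy arsuk kkxzd jul amql fst xuz cns jlvo ysn erxq gkai guqlf
Hunk 5: at line 2 remove [jul,amql] add [rephw,rycnr] -> 13 lines: vmy arsuk kkxzd rephw rycnr fst xuz cns jlvo ysn erxq gkai guqlf
Final line count: 13

Answer: 13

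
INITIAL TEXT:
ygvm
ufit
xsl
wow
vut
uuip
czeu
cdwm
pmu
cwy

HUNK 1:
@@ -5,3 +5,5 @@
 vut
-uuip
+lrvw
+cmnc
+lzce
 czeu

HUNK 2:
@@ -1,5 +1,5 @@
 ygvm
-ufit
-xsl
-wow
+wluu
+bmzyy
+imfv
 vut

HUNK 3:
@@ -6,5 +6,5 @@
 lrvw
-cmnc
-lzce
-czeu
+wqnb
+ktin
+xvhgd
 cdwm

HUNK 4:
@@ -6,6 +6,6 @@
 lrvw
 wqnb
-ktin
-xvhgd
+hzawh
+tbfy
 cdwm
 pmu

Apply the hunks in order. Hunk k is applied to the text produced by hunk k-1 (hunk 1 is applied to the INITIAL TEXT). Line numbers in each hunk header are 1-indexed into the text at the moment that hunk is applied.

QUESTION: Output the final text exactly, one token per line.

Answer: ygvm
wluu
bmzyy
imfv
vut
lrvw
wqnb
hzawh
tbfy
cdwm
pmu
cwy

Derivation:
Hunk 1: at line 5 remove [uuip] add [lrvw,cmnc,lzce] -> 12 lines: ygvm ufit xsl wow vut lrvw cmnc lzce czeu cdwm pmu cwy
Hunk 2: at line 1 remove [ufit,xsl,wow] add [wluu,bmzyy,imfv] -> 12 lines: ygvm wluu bmzyy imfv vut lrvw cmnc lzce czeu cdwm pmu cwy
Hunk 3: at line 6 remove [cmnc,lzce,czeu] add [wqnb,ktin,xvhgd] -> 12 lines: ygvm wluu bmzyy imfv vut lrvw wqnb ktin xvhgd cdwm pmu cwy
Hunk 4: at line 6 remove [ktin,xvhgd] add [hzawh,tbfy] -> 12 lines: ygvm wluu bmzyy imfv vut lrvw wqnb hzawh tbfy cdwm pmu cwy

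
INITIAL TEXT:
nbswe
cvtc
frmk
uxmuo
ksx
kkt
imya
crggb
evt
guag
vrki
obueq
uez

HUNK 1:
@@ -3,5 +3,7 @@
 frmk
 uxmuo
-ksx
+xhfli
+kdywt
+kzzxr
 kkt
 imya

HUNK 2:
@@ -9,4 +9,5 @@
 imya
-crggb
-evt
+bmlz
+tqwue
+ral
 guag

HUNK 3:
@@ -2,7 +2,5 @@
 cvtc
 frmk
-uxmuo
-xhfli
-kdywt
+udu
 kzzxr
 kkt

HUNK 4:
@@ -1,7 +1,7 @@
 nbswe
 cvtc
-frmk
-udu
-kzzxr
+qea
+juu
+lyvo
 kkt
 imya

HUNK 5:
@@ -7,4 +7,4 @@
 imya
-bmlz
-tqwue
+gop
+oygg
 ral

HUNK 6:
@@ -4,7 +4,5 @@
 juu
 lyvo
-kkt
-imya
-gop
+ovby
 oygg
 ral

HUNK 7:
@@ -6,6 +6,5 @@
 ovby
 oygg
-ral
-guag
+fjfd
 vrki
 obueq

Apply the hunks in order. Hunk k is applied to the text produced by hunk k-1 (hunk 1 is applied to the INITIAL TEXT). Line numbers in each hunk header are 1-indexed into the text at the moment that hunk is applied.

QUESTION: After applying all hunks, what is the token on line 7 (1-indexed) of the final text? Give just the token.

Hunk 1: at line 3 remove [ksx] add [xhfli,kdywt,kzzxr] -> 15 lines: nbswe cvtc frmk uxmuo xhfli kdywt kzzxr kkt imya crggb evt guag vrki obueq uez
Hunk 2: at line 9 remove [crggb,evt] add [bmlz,tqwue,ral] -> 16 lines: nbswe cvtc frmk uxmuo xhfli kdywt kzzxr kkt imya bmlz tqwue ral guag vrki obueq uez
Hunk 3: at line 2 remove [uxmuo,xhfli,kdywt] add [udu] -> 14 lines: nbswe cvtc frmk udu kzzxr kkt imya bmlz tqwue ral guag vrki obueq uez
Hunk 4: at line 1 remove [frmk,udu,kzzxr] add [qea,juu,lyvo] -> 14 lines: nbswe cvtc qea juu lyvo kkt imya bmlz tqwue ral guag vrki obueq uez
Hunk 5: at line 7 remove [bmlz,tqwue] add [gop,oygg] -> 14 lines: nbswe cvtc qea juu lyvo kkt imya gop oygg ral guag vrki obueq uez
Hunk 6: at line 4 remove [kkt,imya,gop] add [ovby] -> 12 lines: nbswe cvtc qea juu lyvo ovby oygg ral guag vrki obueq uez
Hunk 7: at line 6 remove [ral,guag] add [fjfd] -> 11 lines: nbswe cvtc qea juu lyvo ovby oygg fjfd vrki obueq uez
Final line 7: oygg

Answer: oygg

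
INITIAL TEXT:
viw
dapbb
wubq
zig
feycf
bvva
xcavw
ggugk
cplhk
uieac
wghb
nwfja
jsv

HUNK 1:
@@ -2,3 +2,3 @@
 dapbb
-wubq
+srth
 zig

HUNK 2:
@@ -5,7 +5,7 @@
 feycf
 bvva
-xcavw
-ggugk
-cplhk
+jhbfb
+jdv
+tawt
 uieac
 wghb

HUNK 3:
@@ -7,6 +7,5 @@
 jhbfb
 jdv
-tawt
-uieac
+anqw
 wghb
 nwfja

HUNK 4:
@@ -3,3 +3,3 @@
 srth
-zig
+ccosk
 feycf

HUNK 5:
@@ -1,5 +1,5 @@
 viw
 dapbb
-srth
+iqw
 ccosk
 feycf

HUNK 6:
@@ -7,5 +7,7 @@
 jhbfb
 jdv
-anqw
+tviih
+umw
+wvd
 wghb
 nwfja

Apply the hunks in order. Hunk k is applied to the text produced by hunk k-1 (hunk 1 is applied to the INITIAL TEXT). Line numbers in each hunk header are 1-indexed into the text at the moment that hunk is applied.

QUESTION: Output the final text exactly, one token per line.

Hunk 1: at line 2 remove [wubq] add [srth] -> 13 lines: viw dapbb srth zig feycf bvva xcavw ggugk cplhk uieac wghb nwfja jsv
Hunk 2: at line 5 remove [xcavw,ggugk,cplhk] add [jhbfb,jdv,tawt] -> 13 lines: viw dapbb srth zig feycf bvva jhbfb jdv tawt uieac wghb nwfja jsv
Hunk 3: at line 7 remove [tawt,uieac] add [anqw] -> 12 lines: viw dapbb srth zig feycf bvva jhbfb jdv anqw wghb nwfja jsv
Hunk 4: at line 3 remove [zig] add [ccosk] -> 12 lines: viw dapbb srth ccosk feycf bvva jhbfb jdv anqw wghb nwfja jsv
Hunk 5: at line 1 remove [srth] add [iqw] -> 12 lines: viw dapbb iqw ccosk feycf bvva jhbfb jdv anqw wghb nwfja jsv
Hunk 6: at line 7 remove [anqw] add [tviih,umw,wvd] -> 14 lines: viw dapbb iqw ccosk feycf bvva jhbfb jdv tviih umw wvd wghb nwfja jsv

Answer: viw
dapbb
iqw
ccosk
feycf
bvva
jhbfb
jdv
tviih
umw
wvd
wghb
nwfja
jsv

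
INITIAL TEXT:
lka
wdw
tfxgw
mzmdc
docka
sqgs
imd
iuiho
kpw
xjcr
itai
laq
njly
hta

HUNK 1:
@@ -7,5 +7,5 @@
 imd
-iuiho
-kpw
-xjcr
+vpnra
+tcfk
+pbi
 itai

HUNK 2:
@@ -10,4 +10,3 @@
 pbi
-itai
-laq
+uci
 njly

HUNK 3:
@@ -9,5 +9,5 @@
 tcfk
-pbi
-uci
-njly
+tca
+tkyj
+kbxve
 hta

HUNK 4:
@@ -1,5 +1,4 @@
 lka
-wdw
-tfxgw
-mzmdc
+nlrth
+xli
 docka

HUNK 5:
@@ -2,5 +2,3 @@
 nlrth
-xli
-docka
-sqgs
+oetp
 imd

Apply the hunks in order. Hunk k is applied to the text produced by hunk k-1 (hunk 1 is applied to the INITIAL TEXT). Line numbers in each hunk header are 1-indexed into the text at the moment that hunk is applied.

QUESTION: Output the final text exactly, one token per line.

Hunk 1: at line 7 remove [iuiho,kpw,xjcr] add [vpnra,tcfk,pbi] -> 14 lines: lka wdw tfxgw mzmdc docka sqgs imd vpnra tcfk pbi itai laq njly hta
Hunk 2: at line 10 remove [itai,laq] add [uci] -> 13 lines: lka wdw tfxgw mzmdc docka sqgs imd vpnra tcfk pbi uci njly hta
Hunk 3: at line 9 remove [pbi,uci,njly] add [tca,tkyj,kbxve] -> 13 lines: lka wdw tfxgw mzmdc docka sqgs imd vpnra tcfk tca tkyj kbxve hta
Hunk 4: at line 1 remove [wdw,tfxgw,mzmdc] add [nlrth,xli] -> 12 lines: lka nlrth xli docka sqgs imd vpnra tcfk tca tkyj kbxve hta
Hunk 5: at line 2 remove [xli,docka,sqgs] add [oetp] -> 10 lines: lka nlrth oetp imd vpnra tcfk tca tkyj kbxve hta

Answer: lka
nlrth
oetp
imd
vpnra
tcfk
tca
tkyj
kbxve
hta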